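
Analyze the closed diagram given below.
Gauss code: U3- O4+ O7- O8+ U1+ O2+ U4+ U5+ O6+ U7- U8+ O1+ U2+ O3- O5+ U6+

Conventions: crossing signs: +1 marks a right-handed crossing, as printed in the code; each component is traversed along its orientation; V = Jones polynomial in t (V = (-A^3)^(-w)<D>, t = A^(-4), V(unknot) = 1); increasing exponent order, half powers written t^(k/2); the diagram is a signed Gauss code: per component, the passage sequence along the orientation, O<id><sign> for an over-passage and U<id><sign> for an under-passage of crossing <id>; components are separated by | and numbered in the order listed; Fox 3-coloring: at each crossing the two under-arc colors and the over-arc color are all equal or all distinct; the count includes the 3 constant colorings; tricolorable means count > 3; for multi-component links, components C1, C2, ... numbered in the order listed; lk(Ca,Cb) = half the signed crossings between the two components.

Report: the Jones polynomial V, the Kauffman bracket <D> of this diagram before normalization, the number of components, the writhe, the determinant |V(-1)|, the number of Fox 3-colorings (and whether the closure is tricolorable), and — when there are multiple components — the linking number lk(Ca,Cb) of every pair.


V(t) = t - t^2 + 2t^3 - t^4 + t^5 - t^6
bracket: -A^-12 + A^-8 - A^-4 + 2 - A^4 + A^8, w = +4
1 component, writhe +4, over 8 crossings
det 7, colorings 3 of 3^8 — not tricolorable
observation: V spans 5 powers of t: at least 5 crossings in any diagram


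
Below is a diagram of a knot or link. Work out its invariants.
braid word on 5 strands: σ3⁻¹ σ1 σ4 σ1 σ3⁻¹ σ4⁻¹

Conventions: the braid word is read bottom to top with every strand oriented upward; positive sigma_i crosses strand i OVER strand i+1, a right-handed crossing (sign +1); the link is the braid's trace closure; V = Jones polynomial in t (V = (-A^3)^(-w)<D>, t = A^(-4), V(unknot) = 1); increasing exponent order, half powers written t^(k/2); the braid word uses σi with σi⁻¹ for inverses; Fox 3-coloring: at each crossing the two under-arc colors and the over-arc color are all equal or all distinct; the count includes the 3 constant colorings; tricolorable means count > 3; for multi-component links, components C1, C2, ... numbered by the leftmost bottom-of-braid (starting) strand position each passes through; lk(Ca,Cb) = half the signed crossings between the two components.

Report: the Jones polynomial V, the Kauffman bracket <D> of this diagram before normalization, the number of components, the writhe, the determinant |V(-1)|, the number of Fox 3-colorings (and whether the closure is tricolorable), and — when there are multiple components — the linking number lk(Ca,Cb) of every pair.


V(t) = 1 + t + t^2 + t^3
bracket: A^-12 + A^-8 + A^-4 + 1, w = 0
3 components, writhe 0, over 6 crossings
lk(C1,C2) = +1
linking number lk(C1,C3) = 0
lk(C2,C3): 0
det 0, colorings 9 of 3^6 — tricolorable
observation: summing lk over 3 pairs gives +1


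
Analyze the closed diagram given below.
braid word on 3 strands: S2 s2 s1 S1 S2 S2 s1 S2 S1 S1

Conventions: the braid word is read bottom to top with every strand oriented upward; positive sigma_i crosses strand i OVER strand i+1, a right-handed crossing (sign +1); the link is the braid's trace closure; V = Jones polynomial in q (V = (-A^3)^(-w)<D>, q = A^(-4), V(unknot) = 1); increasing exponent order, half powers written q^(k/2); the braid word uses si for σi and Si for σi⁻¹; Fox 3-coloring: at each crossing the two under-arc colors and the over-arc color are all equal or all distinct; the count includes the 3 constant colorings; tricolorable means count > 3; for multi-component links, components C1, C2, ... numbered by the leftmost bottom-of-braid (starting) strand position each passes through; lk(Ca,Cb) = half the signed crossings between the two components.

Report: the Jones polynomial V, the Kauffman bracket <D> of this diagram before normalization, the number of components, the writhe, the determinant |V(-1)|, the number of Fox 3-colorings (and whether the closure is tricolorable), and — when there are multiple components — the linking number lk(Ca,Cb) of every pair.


Jones polynomial: V(q) = -q^-6 + q^-5 - q^-4 + 2q^-3 - q^-2 + q^-1
<D> = A^-8 - A^-4 + 2 - A^4 + A^8 - A^12; writhe -4
components 1, writhe -4 (10 crossings)
3-colorings: 3 of 3^10, det 7 — not tricolorable
note: w = -4 (over 10 crossings) is diagram-only; (-A^3)^(4) removes it from V


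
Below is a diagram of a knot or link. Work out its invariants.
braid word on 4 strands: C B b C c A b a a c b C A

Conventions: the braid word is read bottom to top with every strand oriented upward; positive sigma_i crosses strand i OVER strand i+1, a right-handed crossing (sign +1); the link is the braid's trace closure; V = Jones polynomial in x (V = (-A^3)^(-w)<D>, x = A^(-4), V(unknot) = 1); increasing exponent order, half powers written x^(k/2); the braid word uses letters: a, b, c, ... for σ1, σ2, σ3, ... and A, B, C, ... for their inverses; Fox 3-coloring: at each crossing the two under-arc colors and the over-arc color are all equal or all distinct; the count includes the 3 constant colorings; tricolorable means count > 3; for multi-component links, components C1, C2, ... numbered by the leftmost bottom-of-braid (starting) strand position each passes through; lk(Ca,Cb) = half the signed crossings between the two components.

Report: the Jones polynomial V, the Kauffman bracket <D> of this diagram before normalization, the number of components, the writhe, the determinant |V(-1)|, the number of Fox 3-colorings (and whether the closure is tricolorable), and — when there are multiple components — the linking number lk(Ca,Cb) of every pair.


Jones polynomial: V(x) = x^-2 + 2 + x^2
<D> = -A^-5 - 2A^3 - A^11; writhe +1
components 3, writhe +1 (13 crossings)
linking number lk(C1,C2) = -1
lk(C1,C3): 0
lk(C2,C3) = +1
3-colorings: 3 of 3^13, det 4 — not tricolorable
note: V is palindromic (span 4, det 4): x -> 1/x fixes it; necessary, not sufficient, for amphichirality


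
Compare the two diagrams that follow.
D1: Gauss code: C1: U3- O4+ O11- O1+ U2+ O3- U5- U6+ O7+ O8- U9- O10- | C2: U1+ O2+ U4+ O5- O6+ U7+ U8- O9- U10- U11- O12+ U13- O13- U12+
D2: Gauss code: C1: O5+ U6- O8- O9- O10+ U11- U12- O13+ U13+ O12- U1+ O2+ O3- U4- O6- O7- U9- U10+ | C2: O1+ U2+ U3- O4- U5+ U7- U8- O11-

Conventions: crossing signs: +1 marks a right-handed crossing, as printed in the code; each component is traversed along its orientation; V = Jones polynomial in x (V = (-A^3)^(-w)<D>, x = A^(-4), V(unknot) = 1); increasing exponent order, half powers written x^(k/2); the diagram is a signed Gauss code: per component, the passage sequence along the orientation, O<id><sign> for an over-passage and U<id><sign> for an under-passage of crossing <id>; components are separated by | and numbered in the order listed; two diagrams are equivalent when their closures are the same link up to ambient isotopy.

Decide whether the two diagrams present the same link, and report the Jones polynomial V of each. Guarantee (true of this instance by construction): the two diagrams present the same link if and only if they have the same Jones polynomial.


equivalent: no
V(D1) = x^(-7/2) - 2x^(-5/2) + x^(-3/2) - 2x^(-1/2) + x^(1/2) - x^(3/2)  (w -1, c 13, <D> = A^-9 - A^-5 + 2A^-1 - A^3 + 2A^7 - A^11)
V(D2) = -x^(-5/2) - x^(-1/2)  (w -3, c 13, <D> = A^-7 + A)
why: 2 classes among 2 diagrams; unequal V(x) rules out equality


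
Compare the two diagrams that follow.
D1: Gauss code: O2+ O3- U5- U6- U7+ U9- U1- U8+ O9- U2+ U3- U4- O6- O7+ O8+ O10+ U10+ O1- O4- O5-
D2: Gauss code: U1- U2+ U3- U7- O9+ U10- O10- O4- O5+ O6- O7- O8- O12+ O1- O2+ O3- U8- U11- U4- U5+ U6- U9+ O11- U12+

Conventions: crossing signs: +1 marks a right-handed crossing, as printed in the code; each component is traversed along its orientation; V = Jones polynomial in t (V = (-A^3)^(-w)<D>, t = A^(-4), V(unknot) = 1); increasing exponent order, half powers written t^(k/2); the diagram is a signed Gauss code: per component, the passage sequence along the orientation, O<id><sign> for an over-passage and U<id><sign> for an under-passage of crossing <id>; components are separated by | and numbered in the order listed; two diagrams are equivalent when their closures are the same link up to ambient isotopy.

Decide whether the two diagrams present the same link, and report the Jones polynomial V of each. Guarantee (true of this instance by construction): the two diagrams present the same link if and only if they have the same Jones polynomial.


equivalent: yes
V(D1) = 1  (w -2, c 10, <D> = A^-6)
V(D2) = 1  (w -4, c 12, <D> = A^-12)
why: Reidemeister moves carry D1 (10 crossings) to D2 (12)


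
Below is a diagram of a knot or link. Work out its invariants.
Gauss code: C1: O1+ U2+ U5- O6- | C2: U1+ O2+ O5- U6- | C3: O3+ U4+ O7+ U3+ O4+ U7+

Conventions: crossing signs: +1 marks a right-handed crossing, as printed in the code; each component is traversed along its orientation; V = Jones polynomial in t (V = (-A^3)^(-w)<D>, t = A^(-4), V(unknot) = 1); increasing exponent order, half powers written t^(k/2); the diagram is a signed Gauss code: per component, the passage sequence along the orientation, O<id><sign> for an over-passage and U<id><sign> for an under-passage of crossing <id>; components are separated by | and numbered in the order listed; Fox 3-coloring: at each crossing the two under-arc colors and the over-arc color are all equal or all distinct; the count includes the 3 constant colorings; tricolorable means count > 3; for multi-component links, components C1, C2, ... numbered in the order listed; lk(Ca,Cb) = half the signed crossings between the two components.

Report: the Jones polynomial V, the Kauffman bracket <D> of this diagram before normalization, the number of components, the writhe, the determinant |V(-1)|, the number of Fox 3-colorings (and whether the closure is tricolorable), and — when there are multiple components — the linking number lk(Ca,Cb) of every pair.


Jones polynomial: V(t) = 1 + 2t + 2t^2 + t^3 - t^4 - t^5
<D> = A^-11 + A^-7 - A^-3 - 2A - 2A^5 - A^9; writhe +3
components 3, writhe +3 (7 crossings)
linking number lk(C1,C2) = 0
lk(C1,C3): 0
lk(C2,C3) = 0
3-colorings: 81 of 3^7, det 0 — tricolorable
note: w = +3 shifts under R1 moves; the (-A^3)^(-3) factor cancels that in V


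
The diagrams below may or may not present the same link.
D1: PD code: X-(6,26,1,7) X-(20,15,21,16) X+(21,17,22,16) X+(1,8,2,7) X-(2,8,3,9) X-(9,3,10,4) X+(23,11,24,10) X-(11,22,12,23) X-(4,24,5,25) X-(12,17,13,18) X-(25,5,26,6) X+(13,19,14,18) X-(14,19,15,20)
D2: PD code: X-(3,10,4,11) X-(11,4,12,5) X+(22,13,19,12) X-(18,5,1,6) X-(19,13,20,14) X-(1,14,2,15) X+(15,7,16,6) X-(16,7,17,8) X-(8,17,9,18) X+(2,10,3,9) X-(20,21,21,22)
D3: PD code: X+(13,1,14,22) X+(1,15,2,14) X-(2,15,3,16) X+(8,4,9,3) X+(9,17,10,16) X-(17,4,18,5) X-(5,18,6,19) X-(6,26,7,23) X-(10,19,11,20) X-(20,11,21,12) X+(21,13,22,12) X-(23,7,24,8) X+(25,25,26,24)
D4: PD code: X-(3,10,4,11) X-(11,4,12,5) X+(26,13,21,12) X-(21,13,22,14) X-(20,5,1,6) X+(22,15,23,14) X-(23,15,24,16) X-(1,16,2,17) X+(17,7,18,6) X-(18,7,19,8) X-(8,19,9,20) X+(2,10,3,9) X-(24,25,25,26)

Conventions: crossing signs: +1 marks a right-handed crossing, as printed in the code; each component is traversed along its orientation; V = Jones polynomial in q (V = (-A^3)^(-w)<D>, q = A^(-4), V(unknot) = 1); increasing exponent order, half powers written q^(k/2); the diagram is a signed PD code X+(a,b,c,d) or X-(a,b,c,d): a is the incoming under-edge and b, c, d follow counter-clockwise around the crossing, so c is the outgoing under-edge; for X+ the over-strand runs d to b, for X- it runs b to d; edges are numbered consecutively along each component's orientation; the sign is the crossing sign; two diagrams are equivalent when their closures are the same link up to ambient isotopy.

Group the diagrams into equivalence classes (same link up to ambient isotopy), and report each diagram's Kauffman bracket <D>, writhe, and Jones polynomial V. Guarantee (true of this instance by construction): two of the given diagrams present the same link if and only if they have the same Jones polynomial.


grouping into links: {D1} | {D2, D4} | {D3}
V(D1) = -q^(-11/2) + q^(-9/2) - q^(-7/2) - q^(-3/2)  (w -5, c 13, <D> = A^-9 + A^-1 - A^3 + A^7)
V(D2) = q^(-9/2) - q^(-5/2) - q^(-3/2) - q^(-1/2)  [11 crossings, <D> = A^-13 + A^-9 + A^-5 - A^3, w = -5]
D3 (bracket A^-1 + A^7; 13 crossings at w = -1): V = -q^(-5/2) - q^(-1/2)
D4 (bracket A^-13 + A^-9 + A^-5 - A^3; 13 crossings at w = -5): V = q^(-9/2) - q^(-5/2) - q^(-3/2) - q^(-1/2)
key observation: 3 classes among 4 diagrams; unequal V(q) rules out equality


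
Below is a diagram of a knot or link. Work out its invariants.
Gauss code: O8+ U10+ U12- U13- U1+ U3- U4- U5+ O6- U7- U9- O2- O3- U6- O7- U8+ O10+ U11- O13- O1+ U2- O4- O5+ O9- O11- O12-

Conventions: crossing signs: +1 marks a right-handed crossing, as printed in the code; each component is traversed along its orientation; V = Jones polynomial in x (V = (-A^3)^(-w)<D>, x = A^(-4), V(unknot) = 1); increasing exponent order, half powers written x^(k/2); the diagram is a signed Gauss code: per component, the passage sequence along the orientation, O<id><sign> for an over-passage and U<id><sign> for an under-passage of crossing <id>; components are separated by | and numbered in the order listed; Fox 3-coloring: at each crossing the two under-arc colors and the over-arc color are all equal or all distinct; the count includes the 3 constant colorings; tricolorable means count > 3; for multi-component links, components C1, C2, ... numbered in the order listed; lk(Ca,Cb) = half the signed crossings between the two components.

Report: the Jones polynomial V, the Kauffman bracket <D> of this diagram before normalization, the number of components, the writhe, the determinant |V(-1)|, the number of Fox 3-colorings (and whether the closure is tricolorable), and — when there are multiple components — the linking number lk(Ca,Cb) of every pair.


V(x) = -x^-6 + x^-5 - x^-4 + 2x^-3 - x^-2 + x^-1
bracket: -A^-11 + A^-7 - 2A^-3 + A - A^5 + A^9, w = -5
1 component, writhe -5, over 13 crossings
det 7, colorings 3 of 3^13 — not tricolorable
observation: the span of V is 5, forcing >= 5 crossings in any diagram


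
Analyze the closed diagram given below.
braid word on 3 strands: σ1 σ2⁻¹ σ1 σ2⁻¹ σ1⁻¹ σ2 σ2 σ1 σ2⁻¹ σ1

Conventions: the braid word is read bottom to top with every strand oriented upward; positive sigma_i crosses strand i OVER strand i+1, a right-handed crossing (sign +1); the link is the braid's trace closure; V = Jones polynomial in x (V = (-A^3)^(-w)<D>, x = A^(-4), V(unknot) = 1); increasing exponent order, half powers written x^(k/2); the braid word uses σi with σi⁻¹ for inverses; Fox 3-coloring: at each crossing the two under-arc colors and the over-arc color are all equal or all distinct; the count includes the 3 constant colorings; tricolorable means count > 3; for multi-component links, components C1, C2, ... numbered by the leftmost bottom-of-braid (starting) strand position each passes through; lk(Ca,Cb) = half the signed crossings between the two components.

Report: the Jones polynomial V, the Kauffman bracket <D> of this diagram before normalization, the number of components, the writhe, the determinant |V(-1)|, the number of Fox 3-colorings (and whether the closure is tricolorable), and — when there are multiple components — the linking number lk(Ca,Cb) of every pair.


V = -x^-2 + 2x^-1 - 3 + 5x - 4x^2 + 5x^3 - 4x^4 + 2x^5 - x^6
<D> = -A^-18 + 2A^-14 - 4A^-10 + 5A^-6 - 4A^-2 + 5A^2 - 3A^6 + 2A^10 - A^14 (w = +2)
1 component over 10 crossings, w = +2
9 Fox colorings among 3^10, |V(-1)| = 27: tricolorable
why: |V(-1)| = 27: so tricolorable, since 3 divides 27


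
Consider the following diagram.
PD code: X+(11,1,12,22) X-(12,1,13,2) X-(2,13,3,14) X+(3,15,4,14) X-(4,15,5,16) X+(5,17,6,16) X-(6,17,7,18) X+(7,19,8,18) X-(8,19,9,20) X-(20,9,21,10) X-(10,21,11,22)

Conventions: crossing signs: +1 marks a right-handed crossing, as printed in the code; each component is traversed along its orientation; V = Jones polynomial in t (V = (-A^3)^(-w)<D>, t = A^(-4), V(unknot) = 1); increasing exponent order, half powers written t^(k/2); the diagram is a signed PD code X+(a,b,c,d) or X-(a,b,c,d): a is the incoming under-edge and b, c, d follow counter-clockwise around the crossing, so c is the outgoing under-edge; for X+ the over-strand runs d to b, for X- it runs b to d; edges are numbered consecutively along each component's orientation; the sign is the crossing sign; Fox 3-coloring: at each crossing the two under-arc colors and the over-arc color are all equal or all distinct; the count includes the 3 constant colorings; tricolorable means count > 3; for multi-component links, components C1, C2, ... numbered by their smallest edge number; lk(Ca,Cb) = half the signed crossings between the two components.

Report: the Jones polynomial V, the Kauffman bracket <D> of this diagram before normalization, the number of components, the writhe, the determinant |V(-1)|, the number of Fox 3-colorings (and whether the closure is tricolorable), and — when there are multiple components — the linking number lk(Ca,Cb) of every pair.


V = -t^-4 + t^-3 + t^-1
<D> = -A^-5 - A^3 + A^7 (w = -3)
1 component over 11 crossings, w = -3
9 Fox colorings among 3^11, |V(-1)| = 3: tricolorable
why: w = -3 (over 11 crossings) is diagram-only; (-A^3)^(3) removes it from V


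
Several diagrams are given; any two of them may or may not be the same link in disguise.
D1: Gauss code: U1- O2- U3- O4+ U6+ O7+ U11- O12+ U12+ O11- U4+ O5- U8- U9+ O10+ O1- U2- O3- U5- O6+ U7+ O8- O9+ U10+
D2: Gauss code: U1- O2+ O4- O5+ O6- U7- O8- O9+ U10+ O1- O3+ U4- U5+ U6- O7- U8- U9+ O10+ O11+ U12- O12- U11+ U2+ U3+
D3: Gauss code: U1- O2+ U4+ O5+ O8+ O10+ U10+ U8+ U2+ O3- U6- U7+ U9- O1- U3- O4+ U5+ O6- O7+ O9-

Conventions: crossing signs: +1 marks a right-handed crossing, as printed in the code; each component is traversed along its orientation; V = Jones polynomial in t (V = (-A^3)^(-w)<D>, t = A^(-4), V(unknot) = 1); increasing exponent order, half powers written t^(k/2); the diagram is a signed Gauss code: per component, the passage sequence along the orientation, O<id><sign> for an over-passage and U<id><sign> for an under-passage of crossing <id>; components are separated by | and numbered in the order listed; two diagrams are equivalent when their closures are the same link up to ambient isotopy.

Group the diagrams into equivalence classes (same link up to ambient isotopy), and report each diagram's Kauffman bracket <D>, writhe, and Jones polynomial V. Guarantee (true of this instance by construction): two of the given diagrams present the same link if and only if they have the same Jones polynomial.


classes: {D1, D3} | {D2}
V(D1) = -t^-3 + 2t^-2 - 2t^-1 + 3 - 2t + 2t^2 - t^3  [12 crossings, <D> = -A^-12 + 2A^-8 - 2A^-4 + 3 - 2A^4 + 2A^8 - A^12, w = 0]
D2 (bracket 1; 12 crossings at w = 0): V = 1
V(D3) = -t^-3 + 2t^-2 - 2t^-1 + 3 - 2t + 2t^2 - t^3  (w +2, c 10, <D> = -A^-6 + 2A^-2 - 2A^2 + 3A^6 - 2A^10 + 2A^14 - A^18)
insight: 2 classes among 3 diagrams; unequal V(t) rules out equality


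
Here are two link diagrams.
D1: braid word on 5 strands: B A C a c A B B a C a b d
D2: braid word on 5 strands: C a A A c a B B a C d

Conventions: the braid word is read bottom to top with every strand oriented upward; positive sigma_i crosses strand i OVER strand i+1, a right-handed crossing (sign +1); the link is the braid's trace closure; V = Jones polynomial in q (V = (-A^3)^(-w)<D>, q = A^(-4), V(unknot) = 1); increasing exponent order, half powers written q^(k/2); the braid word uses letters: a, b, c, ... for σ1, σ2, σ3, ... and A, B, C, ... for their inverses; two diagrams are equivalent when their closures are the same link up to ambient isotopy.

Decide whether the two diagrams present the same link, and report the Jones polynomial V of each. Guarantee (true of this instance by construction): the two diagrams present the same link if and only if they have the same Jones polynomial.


same link: yes
V(D1) = -q^(-5/2) - q^(-1/2)  [13 crossings, <D> = A^-1 + A^7, w = -1]
V(D2) = -q^(-5/2) - q^(-1/2)  [11 crossings, <D> = A^-1 + A^7, w = -1]
insight: Markov moves rewrite D1 (13 crossings) into D2 (11)


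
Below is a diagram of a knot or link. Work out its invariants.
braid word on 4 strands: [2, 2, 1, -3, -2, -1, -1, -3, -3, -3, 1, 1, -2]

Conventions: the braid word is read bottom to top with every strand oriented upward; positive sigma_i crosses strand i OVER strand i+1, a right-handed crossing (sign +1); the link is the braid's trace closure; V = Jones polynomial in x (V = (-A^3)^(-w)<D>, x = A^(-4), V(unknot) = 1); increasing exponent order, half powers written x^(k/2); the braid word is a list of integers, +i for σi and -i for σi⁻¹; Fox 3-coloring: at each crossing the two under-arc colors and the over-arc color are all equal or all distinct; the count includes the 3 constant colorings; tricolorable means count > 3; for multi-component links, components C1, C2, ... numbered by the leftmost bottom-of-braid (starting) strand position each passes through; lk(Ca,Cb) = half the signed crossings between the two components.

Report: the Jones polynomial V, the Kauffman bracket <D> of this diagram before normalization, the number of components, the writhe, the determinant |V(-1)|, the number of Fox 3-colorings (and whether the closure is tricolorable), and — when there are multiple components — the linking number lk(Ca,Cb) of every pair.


V = -x^-4 + x^-3 + x^-1
<D> = -A^-5 - A^3 + A^7 (w = -3)
1 component over 13 crossings, w = -3
9 Fox colorings among 3^13, |V(-1)| = 3: tricolorable
why: |V(-1)| = 3: so tricolorable, since 3 divides 3


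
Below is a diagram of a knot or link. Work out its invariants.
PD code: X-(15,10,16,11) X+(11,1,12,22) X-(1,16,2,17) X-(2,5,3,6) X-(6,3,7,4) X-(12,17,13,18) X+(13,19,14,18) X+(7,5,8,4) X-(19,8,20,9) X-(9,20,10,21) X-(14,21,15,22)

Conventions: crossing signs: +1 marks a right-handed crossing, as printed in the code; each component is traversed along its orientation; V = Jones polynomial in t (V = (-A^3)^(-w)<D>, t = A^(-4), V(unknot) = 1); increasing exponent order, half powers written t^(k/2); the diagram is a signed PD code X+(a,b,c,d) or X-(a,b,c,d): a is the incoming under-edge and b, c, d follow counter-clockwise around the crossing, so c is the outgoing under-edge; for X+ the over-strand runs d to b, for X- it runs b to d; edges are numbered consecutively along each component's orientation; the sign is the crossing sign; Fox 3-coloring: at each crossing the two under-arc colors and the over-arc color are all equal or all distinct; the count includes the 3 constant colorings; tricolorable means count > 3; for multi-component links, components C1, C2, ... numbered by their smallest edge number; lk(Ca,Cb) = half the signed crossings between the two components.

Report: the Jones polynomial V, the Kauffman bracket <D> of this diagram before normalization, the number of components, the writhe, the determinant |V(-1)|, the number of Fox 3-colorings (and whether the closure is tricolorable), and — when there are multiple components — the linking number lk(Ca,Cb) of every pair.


V = -t^-4 + t^-3 + t^-1
<D> = -A^-11 - A^-3 + A (w = -5)
1 component over 11 crossings, w = -5
9 Fox colorings among 3^11, |V(-1)| = 3: tricolorable
why: det 3 = |V(-1)|; divisible by 3, so tricolorable


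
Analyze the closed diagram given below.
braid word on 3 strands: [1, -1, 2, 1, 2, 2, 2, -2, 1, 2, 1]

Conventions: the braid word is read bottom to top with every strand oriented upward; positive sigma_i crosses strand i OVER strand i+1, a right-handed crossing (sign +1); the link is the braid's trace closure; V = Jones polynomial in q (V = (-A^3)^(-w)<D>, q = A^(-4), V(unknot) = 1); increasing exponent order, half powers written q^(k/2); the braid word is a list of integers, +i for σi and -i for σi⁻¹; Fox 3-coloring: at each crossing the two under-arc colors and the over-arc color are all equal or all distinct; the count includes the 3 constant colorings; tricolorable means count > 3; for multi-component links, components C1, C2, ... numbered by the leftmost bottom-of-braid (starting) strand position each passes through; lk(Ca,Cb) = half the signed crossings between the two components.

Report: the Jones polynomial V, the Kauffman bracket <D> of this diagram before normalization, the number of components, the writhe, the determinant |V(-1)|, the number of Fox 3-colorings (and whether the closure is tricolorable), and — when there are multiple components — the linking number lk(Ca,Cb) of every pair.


Jones polynomial: V(q) = -q^(5/2) - q^(9/2) - q^(13/2) + q^(15/2)
<D> = -A^-9 + A^-5 + A^3 + A^11; writhe +7
components 2, writhe +7 (11 crossings)
linking number lk(C1,C2) = +2
3-colorings: 3 of 3^11, det 4 — not tricolorable
note: det 4 = |V(-1)|; not divisible by 3, so not tricolorable


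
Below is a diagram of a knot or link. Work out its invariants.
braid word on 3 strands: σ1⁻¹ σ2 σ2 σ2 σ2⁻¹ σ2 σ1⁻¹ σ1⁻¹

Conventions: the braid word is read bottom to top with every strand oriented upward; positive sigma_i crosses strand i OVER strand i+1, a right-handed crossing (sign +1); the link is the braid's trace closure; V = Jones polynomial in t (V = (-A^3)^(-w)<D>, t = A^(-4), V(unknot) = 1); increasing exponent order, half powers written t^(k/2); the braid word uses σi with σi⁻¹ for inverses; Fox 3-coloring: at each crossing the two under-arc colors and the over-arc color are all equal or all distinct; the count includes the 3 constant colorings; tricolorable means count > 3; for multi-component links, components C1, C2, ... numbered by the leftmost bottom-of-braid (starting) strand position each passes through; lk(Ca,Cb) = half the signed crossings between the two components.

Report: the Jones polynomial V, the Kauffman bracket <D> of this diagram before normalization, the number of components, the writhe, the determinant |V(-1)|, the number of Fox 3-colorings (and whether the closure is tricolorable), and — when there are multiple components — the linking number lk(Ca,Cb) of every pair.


Jones polynomial: V(t) = -t^-3 + t^-2 - t^-1 + 3 - t + t^2 - t^3
<D> = -A^-12 + A^-8 - A^-4 + 3 - A^4 + A^8 - A^12; writhe 0
components 1, writhe 0 (8 crossings)
3-colorings: 27 of 3^8, det 9 — tricolorable
note: w = 0 shifts under R1 moves; the (-A^3)^(0) factor cancels that in V


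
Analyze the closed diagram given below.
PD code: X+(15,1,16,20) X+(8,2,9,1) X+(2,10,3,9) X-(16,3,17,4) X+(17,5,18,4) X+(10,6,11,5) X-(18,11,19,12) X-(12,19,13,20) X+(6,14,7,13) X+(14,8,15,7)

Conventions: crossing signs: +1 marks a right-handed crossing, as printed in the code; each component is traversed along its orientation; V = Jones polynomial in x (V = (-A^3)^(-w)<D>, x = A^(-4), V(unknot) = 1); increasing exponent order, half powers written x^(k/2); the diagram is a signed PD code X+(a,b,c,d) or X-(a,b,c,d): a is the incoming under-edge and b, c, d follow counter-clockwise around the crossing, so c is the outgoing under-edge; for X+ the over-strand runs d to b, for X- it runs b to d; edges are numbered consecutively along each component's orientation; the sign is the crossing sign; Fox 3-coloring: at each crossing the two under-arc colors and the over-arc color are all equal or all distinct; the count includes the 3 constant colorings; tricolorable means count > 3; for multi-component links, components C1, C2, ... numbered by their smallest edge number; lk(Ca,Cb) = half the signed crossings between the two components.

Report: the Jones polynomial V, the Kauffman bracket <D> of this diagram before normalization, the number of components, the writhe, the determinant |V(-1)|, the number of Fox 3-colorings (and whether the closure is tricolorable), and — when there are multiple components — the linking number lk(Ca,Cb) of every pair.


V(x) = x - x^2 + 2x^3 - x^4 + x^5 - x^6
bracket: -A^-12 + A^-8 - A^-4 + 2 - A^4 + A^8, w = +4
1 component, writhe +4, over 10 crossings
det 7, colorings 3 of 3^10 — not tricolorable
observation: the span of V is 5, forcing >= 5 crossings in any diagram


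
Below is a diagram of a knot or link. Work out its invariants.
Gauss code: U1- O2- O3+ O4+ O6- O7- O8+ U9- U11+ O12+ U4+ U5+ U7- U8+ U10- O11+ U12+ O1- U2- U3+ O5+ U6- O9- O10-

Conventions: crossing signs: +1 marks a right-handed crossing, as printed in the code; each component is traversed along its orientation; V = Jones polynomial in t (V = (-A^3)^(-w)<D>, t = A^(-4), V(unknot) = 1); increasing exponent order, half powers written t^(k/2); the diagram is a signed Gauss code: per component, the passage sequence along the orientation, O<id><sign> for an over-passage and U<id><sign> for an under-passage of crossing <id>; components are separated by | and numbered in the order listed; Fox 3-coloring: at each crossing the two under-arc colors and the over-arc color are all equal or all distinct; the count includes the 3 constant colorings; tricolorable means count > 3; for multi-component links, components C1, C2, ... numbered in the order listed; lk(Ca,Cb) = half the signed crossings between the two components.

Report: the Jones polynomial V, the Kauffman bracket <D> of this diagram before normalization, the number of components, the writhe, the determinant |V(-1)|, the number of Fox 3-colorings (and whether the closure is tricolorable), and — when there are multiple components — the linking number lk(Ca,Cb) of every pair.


Jones polynomial: V(t) = -t^-3 + t^-2 - t^-1 + 3 - t + t^2 - t^3
<D> = -A^-12 + A^-8 - A^-4 + 3 - A^4 + A^8 - A^12; writhe 0
components 1, writhe 0 (12 crossings)
3-colorings: 27 of 3^12, det 9 — tricolorable
note: palindromic: swapping t for 1/t fixes V


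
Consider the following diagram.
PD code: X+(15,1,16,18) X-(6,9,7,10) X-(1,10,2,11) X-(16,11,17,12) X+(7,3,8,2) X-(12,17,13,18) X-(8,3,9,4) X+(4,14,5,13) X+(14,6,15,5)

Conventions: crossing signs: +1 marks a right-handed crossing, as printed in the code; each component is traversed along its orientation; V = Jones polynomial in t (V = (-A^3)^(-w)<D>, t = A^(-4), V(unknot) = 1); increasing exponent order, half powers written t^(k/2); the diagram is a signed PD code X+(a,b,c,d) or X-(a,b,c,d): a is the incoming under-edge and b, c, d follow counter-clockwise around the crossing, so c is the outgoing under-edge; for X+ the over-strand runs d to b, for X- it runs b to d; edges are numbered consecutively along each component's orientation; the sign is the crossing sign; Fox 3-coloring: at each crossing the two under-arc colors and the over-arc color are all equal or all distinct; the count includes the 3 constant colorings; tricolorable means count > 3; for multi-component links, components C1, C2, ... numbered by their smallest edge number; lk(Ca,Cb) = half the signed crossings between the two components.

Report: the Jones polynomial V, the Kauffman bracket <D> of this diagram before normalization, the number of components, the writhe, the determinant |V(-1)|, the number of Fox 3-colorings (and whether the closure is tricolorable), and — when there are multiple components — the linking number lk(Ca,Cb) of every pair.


Jones polynomial: V(t) = t^-2 - t^-1 + 1 - t + t^2
<D> = -A^-11 + A^-7 - A^-3 + A - A^5; writhe -1
components 1, writhe -1 (9 crossings)
3-colorings: 3 of 3^9, det 5 — not tricolorable
note: w = -1 shifts under R1 moves; the (-A^3)^(1) factor cancels that in V


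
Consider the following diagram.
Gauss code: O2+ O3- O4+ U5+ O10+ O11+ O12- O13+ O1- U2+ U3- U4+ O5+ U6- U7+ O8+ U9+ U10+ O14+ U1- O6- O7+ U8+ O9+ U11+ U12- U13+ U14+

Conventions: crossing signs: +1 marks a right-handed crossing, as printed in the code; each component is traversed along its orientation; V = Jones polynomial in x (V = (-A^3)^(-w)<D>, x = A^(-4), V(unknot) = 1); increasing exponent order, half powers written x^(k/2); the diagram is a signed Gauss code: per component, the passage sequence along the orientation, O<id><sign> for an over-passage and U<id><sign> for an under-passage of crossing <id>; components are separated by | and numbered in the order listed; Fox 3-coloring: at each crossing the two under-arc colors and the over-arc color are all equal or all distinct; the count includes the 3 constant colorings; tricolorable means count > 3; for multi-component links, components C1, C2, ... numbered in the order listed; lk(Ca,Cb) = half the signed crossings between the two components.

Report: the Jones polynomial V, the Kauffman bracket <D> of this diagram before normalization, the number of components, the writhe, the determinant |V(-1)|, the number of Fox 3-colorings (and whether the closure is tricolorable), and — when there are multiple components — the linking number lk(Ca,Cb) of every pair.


Jones polynomial: V(x) = x^2 + 2x^4 - 2x^5 + x^6 - 2x^7 + x^8
<D> = A^-14 - 2A^-10 + A^-6 - 2A^-2 + 2A^2 + A^10; writhe +6
components 1, writhe +6 (14 crossings)
3-colorings: 27 of 3^14, det 9 — tricolorable
note: |V(-1)| = 9: so tricolorable, since 3 divides 9


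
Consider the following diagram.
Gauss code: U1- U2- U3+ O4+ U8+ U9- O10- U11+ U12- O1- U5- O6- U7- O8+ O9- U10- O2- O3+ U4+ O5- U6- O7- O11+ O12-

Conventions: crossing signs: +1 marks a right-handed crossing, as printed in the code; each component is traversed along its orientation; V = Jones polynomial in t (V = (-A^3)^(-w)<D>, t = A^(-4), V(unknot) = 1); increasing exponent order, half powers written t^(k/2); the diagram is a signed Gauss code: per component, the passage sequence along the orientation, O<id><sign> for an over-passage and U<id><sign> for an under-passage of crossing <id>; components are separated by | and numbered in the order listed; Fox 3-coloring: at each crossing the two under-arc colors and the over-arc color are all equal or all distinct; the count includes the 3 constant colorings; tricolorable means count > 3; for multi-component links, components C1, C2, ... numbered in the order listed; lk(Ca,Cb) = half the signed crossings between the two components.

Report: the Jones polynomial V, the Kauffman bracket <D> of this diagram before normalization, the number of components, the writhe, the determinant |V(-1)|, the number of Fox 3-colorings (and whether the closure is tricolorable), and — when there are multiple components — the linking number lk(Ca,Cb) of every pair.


Jones polynomial: V(t) = -t^-4 + t^-3 + t^-1
<D> = A^-8 + 1 - A^4; writhe -4
components 1, writhe -4 (12 crossings)
3-colorings: 9 of 3^12, det 3 — tricolorable
note: w = -4 shifts under R1 moves; the (-A^3)^(4) factor cancels that in V


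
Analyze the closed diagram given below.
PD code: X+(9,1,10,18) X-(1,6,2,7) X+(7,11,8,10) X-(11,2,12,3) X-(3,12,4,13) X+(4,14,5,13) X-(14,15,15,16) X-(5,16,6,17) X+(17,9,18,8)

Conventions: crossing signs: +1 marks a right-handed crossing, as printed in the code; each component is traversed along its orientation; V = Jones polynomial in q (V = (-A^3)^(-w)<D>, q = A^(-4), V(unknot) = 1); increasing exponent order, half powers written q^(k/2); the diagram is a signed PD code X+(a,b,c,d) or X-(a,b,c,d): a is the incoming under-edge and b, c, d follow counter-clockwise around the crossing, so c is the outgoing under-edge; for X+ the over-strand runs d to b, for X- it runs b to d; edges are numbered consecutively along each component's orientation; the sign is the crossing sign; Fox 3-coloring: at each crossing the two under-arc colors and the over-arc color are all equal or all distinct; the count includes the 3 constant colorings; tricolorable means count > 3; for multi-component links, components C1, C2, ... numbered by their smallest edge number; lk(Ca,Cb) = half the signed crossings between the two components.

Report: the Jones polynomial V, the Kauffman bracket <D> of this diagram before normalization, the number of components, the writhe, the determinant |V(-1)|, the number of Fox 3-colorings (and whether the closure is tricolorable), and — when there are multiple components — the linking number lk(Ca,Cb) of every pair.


V(q) = -q^-3 + 2q^-2 - 2q^-1 + 3 - 2q + 2q^2 - q^3
bracket: A^-15 - 2A^-11 + 2A^-7 - 3A^-3 + 2A - 2A^5 + A^9, w = -1
1 component, writhe -1, over 9 crossings
det 13, colorings 3 of 3^9 — not tricolorable
observation: V is palindromic (span 6, det 13): q -> 1/q fixes it; necessary, not sufficient, for amphichirality


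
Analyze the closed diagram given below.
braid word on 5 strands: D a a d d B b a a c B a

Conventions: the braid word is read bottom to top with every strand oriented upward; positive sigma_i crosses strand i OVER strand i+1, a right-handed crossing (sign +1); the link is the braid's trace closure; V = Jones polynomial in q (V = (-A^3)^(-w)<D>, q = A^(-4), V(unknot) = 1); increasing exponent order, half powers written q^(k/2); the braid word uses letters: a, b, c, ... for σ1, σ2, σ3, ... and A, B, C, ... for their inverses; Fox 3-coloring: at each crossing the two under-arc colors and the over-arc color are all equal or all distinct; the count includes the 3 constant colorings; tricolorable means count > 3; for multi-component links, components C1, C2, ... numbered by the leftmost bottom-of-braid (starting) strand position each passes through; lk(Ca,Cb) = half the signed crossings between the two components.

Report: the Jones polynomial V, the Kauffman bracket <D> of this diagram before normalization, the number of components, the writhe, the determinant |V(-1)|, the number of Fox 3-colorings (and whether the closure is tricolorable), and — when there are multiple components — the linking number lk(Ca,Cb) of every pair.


Jones polynomial: V(q) = q^2 + q^4 - q^5 + q^6 - q^7
<D> = -A^-10 + A^-6 - A^-2 + A^2 + A^10; writhe +6
components 1, writhe +6 (12 crossings)
3-colorings: 3 of 3^12, det 5 — not tricolorable
note: |V(-1)| = 5: so not tricolorable, since 3 does not divide 5


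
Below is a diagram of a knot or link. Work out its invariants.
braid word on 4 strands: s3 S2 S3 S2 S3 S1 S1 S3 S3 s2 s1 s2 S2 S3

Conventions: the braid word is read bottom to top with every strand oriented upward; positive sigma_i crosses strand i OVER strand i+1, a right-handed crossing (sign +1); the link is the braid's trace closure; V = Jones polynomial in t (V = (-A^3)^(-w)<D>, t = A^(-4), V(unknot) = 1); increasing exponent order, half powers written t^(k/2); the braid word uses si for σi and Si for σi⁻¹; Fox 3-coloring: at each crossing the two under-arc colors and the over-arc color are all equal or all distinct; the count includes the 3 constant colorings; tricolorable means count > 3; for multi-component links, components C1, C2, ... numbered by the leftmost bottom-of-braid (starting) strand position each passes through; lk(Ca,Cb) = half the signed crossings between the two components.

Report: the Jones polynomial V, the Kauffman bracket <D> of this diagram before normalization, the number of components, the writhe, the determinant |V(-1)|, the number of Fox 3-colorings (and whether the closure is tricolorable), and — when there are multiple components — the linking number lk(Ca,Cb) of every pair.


Jones polynomial: V(t) = -t^(-17/2) + t^(-15/2) - t^(-13/2) + t^(-11/2) - t^(-9/2) - t^(-5/2)
<D> = -A^-8 - 1 + A^4 - A^8 + A^12 - A^16; writhe -6
components 2, writhe -6 (14 crossings)
linking number lk(C1,C2) = -3
3-colorings: 9 of 3^14, det 6 — tricolorable
note: det 6 = |V(-1)|; divisible by 3, so tricolorable


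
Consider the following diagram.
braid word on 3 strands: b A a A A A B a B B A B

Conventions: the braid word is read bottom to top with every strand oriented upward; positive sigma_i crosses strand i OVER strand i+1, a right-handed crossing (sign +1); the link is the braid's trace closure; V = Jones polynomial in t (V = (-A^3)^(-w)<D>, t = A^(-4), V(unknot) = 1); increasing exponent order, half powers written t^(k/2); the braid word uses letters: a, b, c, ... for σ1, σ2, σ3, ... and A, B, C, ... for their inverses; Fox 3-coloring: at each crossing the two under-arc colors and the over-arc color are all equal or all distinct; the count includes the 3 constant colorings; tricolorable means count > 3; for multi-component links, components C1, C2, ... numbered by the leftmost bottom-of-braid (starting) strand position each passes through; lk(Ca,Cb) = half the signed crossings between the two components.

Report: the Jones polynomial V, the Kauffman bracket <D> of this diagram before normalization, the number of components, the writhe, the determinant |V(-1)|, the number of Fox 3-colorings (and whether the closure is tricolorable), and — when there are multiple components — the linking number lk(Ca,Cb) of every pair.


Jones polynomial: V(t) = -t^-9 + 2t^-8 - 3t^-7 + 3t^-6 - 3t^-5 + 3t^-4 - t^-3 + t^-2
<D> = A^-10 - A^-6 + 3A^-2 - 3A^2 + 3A^6 - 3A^10 + 2A^14 - A^18; writhe -6
components 1, writhe -6 (12 crossings)
3-colorings: 3 of 3^12, det 17 — not tricolorable
note: w = -6 (over 12 crossings) is diagram-only; (-A^3)^(6) removes it from V
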